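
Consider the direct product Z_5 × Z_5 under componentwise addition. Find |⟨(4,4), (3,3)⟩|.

5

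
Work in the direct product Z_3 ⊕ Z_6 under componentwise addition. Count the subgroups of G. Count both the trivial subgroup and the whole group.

|G| = 18, so by Lagrange every subgroup order divides 18. Divisors: 1, 2, 3, 6, 9, 18.
Subgroups by order — order 1: 1; order 2: 1; order 3: 4; order 6: 4; order 9: 1; order 18: 1.
Total: 1 + 1 + 4 + 4 + 1 + 1 = 12.

12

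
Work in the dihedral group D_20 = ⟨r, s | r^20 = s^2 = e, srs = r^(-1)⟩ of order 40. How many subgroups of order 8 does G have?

|G| = 40 and 8 | 40, so subgroups of order 8 are possible by Lagrange.
The subgroups of order 8 are: {e, r^5, r^10, r^15, s, r^5s, r^10s, r^15s}; {e, r^5, r^10, r^15, rs, r^6s, r^11s, r^16s}; {e, r^5, r^10, r^15, r^2s, r^7s, r^12s, r^17s}; {e, r^5, r^10, r^15, r^3s, r^8s, r^13s, r^18s}; … (5 in all).
So G has 5 subgroups of order 8.

5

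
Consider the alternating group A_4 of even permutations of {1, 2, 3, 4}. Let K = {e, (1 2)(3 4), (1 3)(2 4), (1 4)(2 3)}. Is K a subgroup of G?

|K| = 4 divides |G| = 12, consistent with Lagrange.
K contains the identity, every element's inverse is in K, and K is closed under ∘: it is a subgroup.

Yes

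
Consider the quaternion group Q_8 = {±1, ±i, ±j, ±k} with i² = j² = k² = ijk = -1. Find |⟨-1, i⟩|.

4

|⟨-1⟩| = 2 and |⟨i⟩| = 4, so |H| is a multiple of lcm(2, 4) = 4 and divides |G| = 8.
Closing under the operation: H = {1, -1, i, -i}, so |H| = 4.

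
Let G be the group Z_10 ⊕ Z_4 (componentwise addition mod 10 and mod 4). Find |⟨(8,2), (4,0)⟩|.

10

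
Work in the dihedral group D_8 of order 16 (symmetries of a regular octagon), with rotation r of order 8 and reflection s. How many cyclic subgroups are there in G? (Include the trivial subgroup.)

12

Group the elements of G by the cyclic subgroup they generate; each cyclic subgroup of order d accounts for φ(d) elements.
Cyclic subgroups by order — order 1: 1; order 2: 9; order 4: 1; order 8: 1.
Total: 12.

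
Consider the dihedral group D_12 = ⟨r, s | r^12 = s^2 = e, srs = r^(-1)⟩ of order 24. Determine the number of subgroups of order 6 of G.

5

|G| = 24 and 6 | 24, so subgroups of order 6 are possible by Lagrange.
The subgroups of order 6 are: {e, r^2, r^4, r^6, r^8, r^10}; {e, r^4, r^8, r^2s, r^6s, r^10s}; {e, r^4, r^8, r^3s, r^7s, r^11s}; {e, r^4, r^8, s, r^4s, r^8s}; … (5 in all).
So G has 5 subgroups of order 6.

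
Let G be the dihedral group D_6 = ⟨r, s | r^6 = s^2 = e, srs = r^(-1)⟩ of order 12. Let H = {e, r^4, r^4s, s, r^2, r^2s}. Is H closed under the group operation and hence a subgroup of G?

Yes

|H| = 6 divides |G| = 12, consistent with Lagrange.
H contains the identity, every element's inverse is in H, and H is closed under ·: it is a subgroup.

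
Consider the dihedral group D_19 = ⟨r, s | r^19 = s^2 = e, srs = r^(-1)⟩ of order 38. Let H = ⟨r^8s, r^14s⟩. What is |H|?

38

|⟨r^8s⟩| = 2 and |⟨r^14s⟩| = 2, so |H| is a multiple of lcm(2, 2) = 2 and divides |G| = 38.
Closing {r^8s, r^14s} under the group operation gives all of G, so |H| = 38.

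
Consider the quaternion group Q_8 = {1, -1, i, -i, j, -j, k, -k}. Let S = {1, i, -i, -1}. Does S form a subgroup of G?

Yes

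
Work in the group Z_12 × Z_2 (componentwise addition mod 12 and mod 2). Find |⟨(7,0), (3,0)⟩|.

|⟨(7,0)⟩| = 12 and |⟨(3,0)⟩| = 4, so |H| is a multiple of lcm(12, 4) = 12 and divides |G| = 24.
Closing under the operation: H = {(0,0), (1,0), (2,0), (3,0), (4,0), (5,0), (6,0), (7,0), (8,0), (9,0), (10,0), (11,0)}, so |H| = 12.

12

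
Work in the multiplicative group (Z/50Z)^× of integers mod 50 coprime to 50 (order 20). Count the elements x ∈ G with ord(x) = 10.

4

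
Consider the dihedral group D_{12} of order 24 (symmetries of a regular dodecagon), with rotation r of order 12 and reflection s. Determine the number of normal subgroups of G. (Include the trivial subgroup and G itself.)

G has 34 subgroups. Checking conjugation-invariance by order — order 1: 1/1 normal; order 2: 1/13 normal; order 3: 1/1 normal; order 4: 1/7 normal; order 6: 1/5 normal; order 8: 0/3 normal; order 12: 3/3 normal; order 24: 1/1 normal.
Total normal subgroups: 9.

9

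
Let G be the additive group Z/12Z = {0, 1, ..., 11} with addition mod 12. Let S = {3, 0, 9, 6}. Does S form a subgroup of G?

|S| = 4 divides |G| = 12, consistent with Lagrange.
S contains the identity, every element's inverse is in S, and S is closed under +: it is a subgroup.
In fact S = ⟨9⟩.

Yes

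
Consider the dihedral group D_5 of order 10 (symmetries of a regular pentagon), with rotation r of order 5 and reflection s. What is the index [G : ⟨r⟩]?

|⟨r⟩| = 5 and |G| = 10.
By Lagrange, [G : H] = |G|/|H| = 10/5 = 2.

2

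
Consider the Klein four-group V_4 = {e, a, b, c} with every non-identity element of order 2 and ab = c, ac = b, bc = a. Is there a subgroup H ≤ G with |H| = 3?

3 does not divide |G| = 4, so by Lagrange no subgroup of order 3 exists.

No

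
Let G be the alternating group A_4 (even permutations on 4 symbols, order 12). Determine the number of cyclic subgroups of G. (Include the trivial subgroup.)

8

Each element a generates a cyclic subgroup ⟨a⟩; distinct elements may generate the same one (a cyclic group of order d has φ(d) generators).
Cyclic subgroups by order — order 1: 1; order 2: 3; order 3: 4.
Total: 8.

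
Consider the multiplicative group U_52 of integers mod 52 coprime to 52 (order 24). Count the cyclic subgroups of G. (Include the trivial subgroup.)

12

Each element a generates a cyclic subgroup ⟨a⟩; distinct elements may generate the same one (a cyclic group of order d has φ(d) generators).
Cyclic subgroups by order — order 1: 1; order 2: 3; order 3: 1; order 4: 2; order 6: 3; order 12: 2.
Total: 12.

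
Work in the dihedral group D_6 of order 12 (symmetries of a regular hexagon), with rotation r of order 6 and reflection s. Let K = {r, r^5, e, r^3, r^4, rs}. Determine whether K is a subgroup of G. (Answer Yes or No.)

No

r^4 ∈ K but its inverse r^2 ∉ K, so K is not a subgroup.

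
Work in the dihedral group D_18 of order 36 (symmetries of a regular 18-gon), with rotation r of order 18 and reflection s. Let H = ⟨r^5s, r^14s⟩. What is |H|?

|⟨r^5s⟩| = 2 and |⟨r^14s⟩| = 2, so |H| is a multiple of lcm(2, 2) = 2 and divides |G| = 36.
Closing under the operation: H = {e, r^9, r^5s, r^14s}, so |H| = 4.

4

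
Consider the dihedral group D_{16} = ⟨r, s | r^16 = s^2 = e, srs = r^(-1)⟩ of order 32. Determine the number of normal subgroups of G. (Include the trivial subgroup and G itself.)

8

G has 36 subgroups. Checking conjugation-invariance by order — order 1: 1/1 normal; order 2: 1/17 normal; order 4: 1/9 normal; order 8: 1/5 normal; order 16: 3/3 normal; order 32: 1/1 normal.
Total normal subgroups: 8.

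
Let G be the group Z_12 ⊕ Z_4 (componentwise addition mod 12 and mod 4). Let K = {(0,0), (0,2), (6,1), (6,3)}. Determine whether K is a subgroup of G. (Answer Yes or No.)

|K| = 4 divides |G| = 48, consistent with Lagrange.
K contains the identity, every element's inverse is in K, and K is closed under +: it is a subgroup.
In fact K = ⟨(6,1)⟩.

Yes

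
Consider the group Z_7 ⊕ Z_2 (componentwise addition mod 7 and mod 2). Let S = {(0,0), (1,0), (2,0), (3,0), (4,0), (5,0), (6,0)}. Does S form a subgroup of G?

Yes

|S| = 7 divides |G| = 14, consistent with Lagrange.
S contains the identity, every element's inverse is in S, and S is closed under +: it is a subgroup.
In fact S = ⟨(4,0)⟩.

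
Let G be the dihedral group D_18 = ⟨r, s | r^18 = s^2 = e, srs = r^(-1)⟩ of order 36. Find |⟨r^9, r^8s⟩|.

|⟨r^9⟩| = 2 and |⟨r^8s⟩| = 2, so |H| is a multiple of lcm(2, 2) = 2 and divides |G| = 36.
Closing under the operation: H = {e, r^9, r^8s, r^17s}, so |H| = 4.

4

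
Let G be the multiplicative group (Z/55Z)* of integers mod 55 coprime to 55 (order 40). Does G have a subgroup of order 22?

22 does not divide |G| = 40, so by Lagrange no subgroup of order 22 exists.

No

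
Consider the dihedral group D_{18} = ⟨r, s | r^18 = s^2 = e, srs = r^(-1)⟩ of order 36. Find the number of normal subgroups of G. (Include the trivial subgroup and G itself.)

9

G has 45 subgroups. Checking conjugation-invariance by order — order 1: 1/1 normal; order 2: 1/19 normal; order 3: 1/1 normal; order 4: 0/9 normal; order 6: 1/7 normal; order 9: 1/1 normal; order 12: 0/3 normal; order 18: 3/3 normal; order 36: 1/1 normal.
Total normal subgroups: 9.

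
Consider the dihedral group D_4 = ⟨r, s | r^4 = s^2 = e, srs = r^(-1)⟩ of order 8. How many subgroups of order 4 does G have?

3

|G| = 8 and 4 | 8, so subgroups of order 4 are possible by Lagrange.
The subgroups of order 4 are: {e, r, r^2, r^3}; {e, r^2, s, r^2s}; {e, r^2, rs, r^3s}.
So G has 3 subgroups of order 4.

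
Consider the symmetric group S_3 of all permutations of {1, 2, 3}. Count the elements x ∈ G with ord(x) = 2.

3

The elements of order 2 are: (2 3), (1 2), (1 3).
That's 3.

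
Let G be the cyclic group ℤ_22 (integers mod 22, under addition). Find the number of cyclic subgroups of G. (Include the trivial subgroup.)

4

Group the elements of G by the cyclic subgroup they generate; each cyclic subgroup of order d accounts for φ(d) elements.
Cyclic subgroups by order — order 1: 1; order 2: 1; order 11: 1; order 22: 1.
Total: 4.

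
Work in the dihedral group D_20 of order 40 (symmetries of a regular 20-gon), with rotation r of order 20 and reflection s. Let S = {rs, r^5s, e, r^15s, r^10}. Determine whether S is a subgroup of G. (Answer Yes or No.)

Closure fails: r^10 · rs = r^11s ∉ S. So S is not a subgroup.

No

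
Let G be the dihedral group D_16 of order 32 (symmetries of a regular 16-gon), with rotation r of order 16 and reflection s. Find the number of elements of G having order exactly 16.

The elements of order 16 are: r, r^3, r^5, r^7, r^9, r^11, r^13, r^15.
That's 8.

8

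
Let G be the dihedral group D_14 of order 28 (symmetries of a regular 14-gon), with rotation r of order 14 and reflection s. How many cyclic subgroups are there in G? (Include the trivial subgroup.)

18

A cyclic subgroup of order d is generated by each of its φ(d) elements of order d, so the cyclic subgroups of order d number (#elements of order d)/φ(d).
Cyclic subgroups by order — order 1: 1; order 2: 15; order 7: 1; order 14: 1.
Total: 18.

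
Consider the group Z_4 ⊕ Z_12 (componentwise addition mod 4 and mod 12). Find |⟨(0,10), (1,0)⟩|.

|⟨(0,10)⟩| = 6 and |⟨(1,0)⟩| = 4, so |H| is a multiple of lcm(6, 4) = 12 and divides |G| = 48.
Closing under the operation: H = {(0,0), (0,2), (0,4), (0,6), (0,8), (0,10), (1,0), (1,2), (1,4), (1,6), (1,8), (1,10), (2,0), (2,2), (2,4), (2,6), (2,8), (2,10), (3,0), (3,2), (3,4), (3,6), (3,8), (3,10)}, so |H| = 24.

24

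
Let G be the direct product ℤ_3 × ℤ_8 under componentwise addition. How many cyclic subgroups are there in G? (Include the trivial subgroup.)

8

A cyclic subgroup of order d is generated by each of its φ(d) elements of order d, so the cyclic subgroups of order d number (#elements of order d)/φ(d).
Cyclic subgroups by order — order 1: 1; order 2: 1; order 3: 1; order 4: 1; order 6: 1; order 8: 1; order 12: 1; order 24: 1.
Total: 8.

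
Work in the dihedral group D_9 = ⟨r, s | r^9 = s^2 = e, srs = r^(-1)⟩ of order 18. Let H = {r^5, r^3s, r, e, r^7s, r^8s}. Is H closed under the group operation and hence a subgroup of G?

No

r ∈ H but its inverse r^8 ∉ H, so H is not a subgroup.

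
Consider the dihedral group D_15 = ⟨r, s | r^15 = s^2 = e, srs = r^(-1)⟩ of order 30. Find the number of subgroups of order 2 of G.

|G| = 30 and 2 | 30, so subgroups of order 2 are possible by Lagrange.
The subgroups of order 2 are: {e, r^10s}; {e, r^11s}; {e, r^12s}; {e, r^13s}; … (15 in all).
So G has 15 subgroups of order 2.

15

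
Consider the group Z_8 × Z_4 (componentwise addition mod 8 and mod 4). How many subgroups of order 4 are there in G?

7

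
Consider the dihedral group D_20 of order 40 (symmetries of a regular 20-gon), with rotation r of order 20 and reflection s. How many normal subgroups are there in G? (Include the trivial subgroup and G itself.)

G has 48 subgroups. Checking conjugation-invariance by order — order 1: 1/1 normal; order 2: 1/21 normal; order 4: 1/11 normal; order 5: 1/1 normal; order 8: 0/5 normal; order 10: 1/5 normal; order 20: 3/3 normal; order 40: 1/1 normal.
Total normal subgroups: 9.

9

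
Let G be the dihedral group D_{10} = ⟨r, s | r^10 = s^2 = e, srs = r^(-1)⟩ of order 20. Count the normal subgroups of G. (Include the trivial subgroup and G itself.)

7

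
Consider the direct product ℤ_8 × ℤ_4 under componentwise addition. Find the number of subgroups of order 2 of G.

3

|G| = 32 and 2 | 32, so subgroups of order 2 are possible by Lagrange.
The subgroups of order 2 are: {(0,0), (0,2)}; {(0,0), (4,0)}; {(0,0), (4,2)}.
So G has 3 subgroups of order 2.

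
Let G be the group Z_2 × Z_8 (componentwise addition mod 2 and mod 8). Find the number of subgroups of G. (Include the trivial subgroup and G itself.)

11

|G| = 16, so by Lagrange every subgroup order divides 16. Divisors: 1, 2, 4, 8, 16.
Subgroups by order — order 1: 1; order 2: 3; order 4: 3; order 8: 3; order 16: 1.
Total: 1 + 3 + 3 + 3 + 1 = 11.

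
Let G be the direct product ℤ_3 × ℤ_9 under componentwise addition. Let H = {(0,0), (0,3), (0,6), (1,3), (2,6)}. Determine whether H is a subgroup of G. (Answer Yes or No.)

No

|H| = 5 does not divide |G| = 27, so by Lagrange H is not a subgroup.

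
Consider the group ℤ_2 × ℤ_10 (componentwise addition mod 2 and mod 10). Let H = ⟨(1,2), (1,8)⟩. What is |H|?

10

|⟨(1,2)⟩| = 10 and |⟨(1,8)⟩| = 10, so |H| is a multiple of lcm(10, 10) = 10 and divides |G| = 20.
Closing under the operation: H = {(0,0), (0,2), (0,4), (0,6), (0,8), (1,0), (1,2), (1,4), (1,6), (1,8)}, so |H| = 10.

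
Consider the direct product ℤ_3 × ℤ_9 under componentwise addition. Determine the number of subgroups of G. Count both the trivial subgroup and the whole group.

10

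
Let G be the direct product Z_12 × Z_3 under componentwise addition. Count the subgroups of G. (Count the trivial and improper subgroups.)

|G| = 36, so by Lagrange every subgroup order divides 36. Divisors: 1, 2, 3, 4, 6, 9, 12, 18, 36.
Subgroups by order — order 1: 1; order 2: 1; order 3: 4; order 4: 1; order 6: 4; order 9: 1; order 12: 4; order 18: 1; order 36: 1.
Total: 1 + 1 + 4 + 1 + 4 + 1 + 4 + 1 + 1 = 18.

18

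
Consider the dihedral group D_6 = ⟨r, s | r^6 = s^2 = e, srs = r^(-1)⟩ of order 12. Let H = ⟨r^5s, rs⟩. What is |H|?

|⟨r^5s⟩| = 2 and |⟨rs⟩| = 2, so |H| is a multiple of lcm(2, 2) = 2 and divides |G| = 12.
Closing under the operation: H = {e, r^2, r^4, rs, r^3s, r^5s}, so |H| = 6.

6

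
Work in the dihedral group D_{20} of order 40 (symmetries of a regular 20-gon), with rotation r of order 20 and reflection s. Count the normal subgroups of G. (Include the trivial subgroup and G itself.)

G has 48 subgroups. Checking conjugation-invariance by order — order 1: 1/1 normal; order 2: 1/21 normal; order 4: 1/11 normal; order 5: 1/1 normal; order 8: 0/5 normal; order 10: 1/5 normal; order 20: 3/3 normal; order 40: 1/1 normal.
Total normal subgroups: 9.

9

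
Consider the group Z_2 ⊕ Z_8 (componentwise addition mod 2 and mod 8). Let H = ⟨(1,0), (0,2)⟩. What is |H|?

8

|⟨(1,0)⟩| = 2 and |⟨(0,2)⟩| = 4, so |H| is a multiple of lcm(2, 4) = 4 and divides |G| = 16.
Closing under the operation: H = {(0,0), (0,2), (0,4), (0,6), (1,0), (1,2), (1,4), (1,6)}, so |H| = 8.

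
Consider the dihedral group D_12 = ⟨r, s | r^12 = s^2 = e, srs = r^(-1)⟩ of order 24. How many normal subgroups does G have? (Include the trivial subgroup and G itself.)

9

G has 34 subgroups. Checking conjugation-invariance by order — order 1: 1/1 normal; order 2: 1/13 normal; order 3: 1/1 normal; order 4: 1/7 normal; order 6: 1/5 normal; order 8: 0/3 normal; order 12: 3/3 normal; order 24: 1/1 normal.
Total normal subgroups: 9.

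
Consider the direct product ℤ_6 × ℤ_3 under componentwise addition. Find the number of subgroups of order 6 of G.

|G| = 18 and 6 | 18, so subgroups of order 6 are possible by Lagrange.
The subgroups of order 6 are: {(0,0), (0,1), (0,2), (3,0), (3,1), (3,2)}; {(0,0), (1,0), (2,0), (3,0), (4,0), (5,0)}; {(0,0), (1,1), (2,2), (3,0), (4,1), (5,2)}; {(0,0), (1,2), (2,1), (3,0), (4,2), (5,1)}.
So G has 4 subgroups of order 6.

4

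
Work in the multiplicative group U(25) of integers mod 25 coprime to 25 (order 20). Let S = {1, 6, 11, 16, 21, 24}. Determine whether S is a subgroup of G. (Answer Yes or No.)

|S| = 6 does not divide |G| = 20, so by Lagrange S is not a subgroup.

No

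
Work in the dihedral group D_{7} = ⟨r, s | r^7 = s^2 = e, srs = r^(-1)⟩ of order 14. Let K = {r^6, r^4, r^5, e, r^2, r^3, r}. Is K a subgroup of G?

|K| = 7 divides |G| = 14, consistent with Lagrange.
K contains the identity, every element's inverse is in K, and K is closed under ·: it is a subgroup.
In fact K = ⟨r^4⟩.

Yes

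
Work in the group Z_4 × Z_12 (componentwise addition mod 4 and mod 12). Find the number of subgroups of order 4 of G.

|G| = 48 and 4 | 48, so subgroups of order 4 are possible by Lagrange.
The subgroups of order 4 are: {(0,0), (0,3), (0,6), (0,9)}; {(0,0), (0,6), (2,0), (2,6)}; {(0,0), (0,6), (2,3), (2,9)}; {(0,0), (1,0), (2,0), (3,0)}; … (7 in all).
So G has 7 subgroups of order 4.

7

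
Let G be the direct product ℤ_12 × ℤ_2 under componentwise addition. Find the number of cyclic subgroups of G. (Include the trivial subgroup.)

A cyclic subgroup of order d is generated by each of its φ(d) elements of order d, so the cyclic subgroups of order d number (#elements of order d)/φ(d).
Cyclic subgroups by order — order 1: 1; order 2: 3; order 3: 1; order 4: 2; order 6: 3; order 12: 2.
Total: 12.

12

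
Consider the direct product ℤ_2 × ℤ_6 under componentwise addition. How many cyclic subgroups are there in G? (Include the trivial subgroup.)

Each element a generates a cyclic subgroup ⟨a⟩; distinct elements may generate the same one (a cyclic group of order d has φ(d) generators).
Cyclic subgroups by order — order 1: 1; order 2: 3; order 3: 1; order 6: 3.
Total: 8.

8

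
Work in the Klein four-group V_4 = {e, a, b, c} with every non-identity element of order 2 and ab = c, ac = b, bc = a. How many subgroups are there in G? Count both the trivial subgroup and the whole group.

|G| = 4, so by Lagrange every subgroup order divides 4. Divisors: 1, 2, 4.
Subgroups by order — order 1: 1; order 2: 3; order 4: 1.
Total: 1 + 3 + 1 = 5.

5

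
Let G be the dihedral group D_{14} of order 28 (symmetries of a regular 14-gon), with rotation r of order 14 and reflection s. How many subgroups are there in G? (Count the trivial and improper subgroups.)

28

|G| = 28, so by Lagrange every subgroup order divides 28. Divisors: 1, 2, 4, 7, 14, 28.
Subgroups by order — order 1: 1; order 2: 15; order 4: 7; order 7: 1; order 14: 3; order 28: 1.
Total: 1 + 15 + 7 + 1 + 3 + 1 = 28.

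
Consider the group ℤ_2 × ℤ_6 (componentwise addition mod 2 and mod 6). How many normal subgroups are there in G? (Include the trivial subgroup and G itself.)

G is abelian, so every subgroup is normal.
G has 10 subgroups in total, hence 10 normal subgroups.

10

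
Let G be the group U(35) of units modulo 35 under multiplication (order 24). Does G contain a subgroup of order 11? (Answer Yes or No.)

11 does not divide |G| = 24, so by Lagrange no subgroup of order 11 exists.

No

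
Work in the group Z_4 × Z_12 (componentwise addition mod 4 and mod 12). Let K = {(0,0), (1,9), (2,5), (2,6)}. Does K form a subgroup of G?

No

(2,5) ∈ K but its inverse (2,7) ∉ K, so K is not a subgroup.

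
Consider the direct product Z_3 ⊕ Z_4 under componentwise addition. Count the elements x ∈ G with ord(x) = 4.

2

An element (a,b) has order lcm(ord(a), ord(b)); count pairs with lcm equal to 4.
Enumerating gives 2 such elements.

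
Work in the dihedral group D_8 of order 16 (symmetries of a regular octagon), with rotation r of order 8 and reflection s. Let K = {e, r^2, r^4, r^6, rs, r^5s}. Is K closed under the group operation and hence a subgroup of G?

No

|K| = 6 does not divide |G| = 16, so by Lagrange K is not a subgroup.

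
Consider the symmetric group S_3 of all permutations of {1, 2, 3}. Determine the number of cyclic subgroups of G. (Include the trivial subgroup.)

5

Each element a generates a cyclic subgroup ⟨a⟩; distinct elements may generate the same one (a cyclic group of order d has φ(d) generators).
Cyclic subgroups by order — order 1: 1; order 2: 3; order 3: 1.
Total: 5.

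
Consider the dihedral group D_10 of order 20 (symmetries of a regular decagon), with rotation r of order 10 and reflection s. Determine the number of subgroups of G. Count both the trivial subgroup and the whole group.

|G| = 20, so by Lagrange every subgroup order divides 20. Divisors: 1, 2, 4, 5, 10, 20.
Subgroups by order — order 1: 1; order 2: 11; order 4: 5; order 5: 1; order 10: 3; order 20: 1.
Total: 1 + 11 + 5 + 1 + 3 + 1 = 22.

22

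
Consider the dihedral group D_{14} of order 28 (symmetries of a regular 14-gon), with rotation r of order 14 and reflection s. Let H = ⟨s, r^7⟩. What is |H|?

4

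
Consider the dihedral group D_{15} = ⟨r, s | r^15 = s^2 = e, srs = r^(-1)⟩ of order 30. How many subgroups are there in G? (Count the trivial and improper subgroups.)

28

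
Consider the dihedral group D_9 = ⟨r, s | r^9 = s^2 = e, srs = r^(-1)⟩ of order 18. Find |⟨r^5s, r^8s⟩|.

6

|⟨r^5s⟩| = 2 and |⟨r^8s⟩| = 2, so |H| is a multiple of lcm(2, 2) = 2 and divides |G| = 18.
Closing under the operation: H = {e, r^3, r^6, r^2s, r^5s, r^8s}, so |H| = 6.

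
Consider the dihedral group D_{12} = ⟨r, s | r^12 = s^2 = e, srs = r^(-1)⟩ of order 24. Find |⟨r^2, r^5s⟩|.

12

|⟨r^2⟩| = 6 and |⟨r^5s⟩| = 2, so |H| is a multiple of lcm(6, 2) = 6 and divides |G| = 24.
Closing under the operation: H = {e, r^2, r^4, r^6, r^8, r^10, rs, r^3s, r^5s, r^7s, r^9s, r^11s}, so |H| = 12.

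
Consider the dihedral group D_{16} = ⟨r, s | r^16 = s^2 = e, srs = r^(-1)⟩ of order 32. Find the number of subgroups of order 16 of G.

3

|G| = 32 and 16 | 32, so subgroups of order 16 are possible by Lagrange.
The subgroups of order 16 are: {e, r, r^2, r^3, r^4, r^5, r^6, r^7, r^8, r^9, r^10, r^11, r^12, r^13, r^14, r^15}; {e, r^2, r^4, r^6, r^8, r^10, r^12, r^14, s, r^2s, r^4s, r^6s, r^8s, r^10s, r^12s, r^14s}; {e, r^2, r^4, r^6, r^8, r^10, r^12, r^14, rs, r^3s, r^5s, r^7s, r^9s, r^11s, r^13s, r^15s}.
So G has 3 subgroups of order 16.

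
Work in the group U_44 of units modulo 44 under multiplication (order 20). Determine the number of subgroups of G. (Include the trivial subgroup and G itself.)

10

|G| = 20, so by Lagrange every subgroup order divides 20. Divisors: 1, 2, 4, 5, 10, 20.
Subgroups by order — order 1: 1; order 2: 3; order 4: 1; order 5: 1; order 10: 3; order 20: 1.
Total: 1 + 3 + 1 + 1 + 3 + 1 = 10.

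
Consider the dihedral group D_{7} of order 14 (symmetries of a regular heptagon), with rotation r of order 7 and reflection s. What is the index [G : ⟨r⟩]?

|⟨r⟩| = 7 and |G| = 14.
By Lagrange, [G : H] = |G|/|H| = 14/7 = 2.

2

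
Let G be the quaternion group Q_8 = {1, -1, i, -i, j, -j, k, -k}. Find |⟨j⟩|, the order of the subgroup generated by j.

Computing powers of j: the smallest k with (j)^k = e is k = 4.

4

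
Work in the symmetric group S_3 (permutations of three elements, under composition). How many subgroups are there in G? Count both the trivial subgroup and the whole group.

|G| = 6, so by Lagrange every subgroup order divides 6. Divisors: 1, 2, 3, 6.
Subgroups by order — order 1: 1; order 2: 3; order 3: 1; order 6: 1.
Total: 1 + 3 + 1 + 1 = 6.

6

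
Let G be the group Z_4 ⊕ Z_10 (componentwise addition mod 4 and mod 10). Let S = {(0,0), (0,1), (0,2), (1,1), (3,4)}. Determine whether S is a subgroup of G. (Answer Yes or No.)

No

(0,1) ∈ S but its inverse (0,9) ∉ S, so S is not a subgroup.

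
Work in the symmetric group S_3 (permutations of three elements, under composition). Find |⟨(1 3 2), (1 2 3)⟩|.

3

|⟨(1 3 2)⟩| = 3 and |⟨(1 2 3)⟩| = 3, so |H| is a multiple of lcm(3, 3) = 3 and divides |G| = 6.
Closing under the operation: H = {e, (1 2 3), (1 3 2)}, so |H| = 3.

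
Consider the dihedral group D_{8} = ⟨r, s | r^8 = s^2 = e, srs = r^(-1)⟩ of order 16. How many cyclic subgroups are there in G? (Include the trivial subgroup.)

12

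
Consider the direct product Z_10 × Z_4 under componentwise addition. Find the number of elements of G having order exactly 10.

An element (a,b) has order lcm(ord(a), ord(b)); count pairs with lcm equal to 10.
Enumerating gives 12 such elements.

12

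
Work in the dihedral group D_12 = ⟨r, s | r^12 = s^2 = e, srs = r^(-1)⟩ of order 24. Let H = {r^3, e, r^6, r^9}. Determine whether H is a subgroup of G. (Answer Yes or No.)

Yes

|H| = 4 divides |G| = 24, consistent with Lagrange.
H contains the identity, every element's inverse is in H, and H is closed under ·: it is a subgroup.
In fact H = ⟨r^9⟩.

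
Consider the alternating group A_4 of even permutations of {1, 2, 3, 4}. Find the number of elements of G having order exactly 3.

The elements of order 3 are: (2 3 4), (2 4 3), (1 2 3), (1 2 4), (1 3 2), (1 3 4), (1 4 2), (1 4 3).
That's 8.

8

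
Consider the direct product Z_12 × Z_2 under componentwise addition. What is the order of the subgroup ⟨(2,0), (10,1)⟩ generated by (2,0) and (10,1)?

|⟨(2,0)⟩| = 6 and |⟨(10,1)⟩| = 6, so |H| is a multiple of lcm(6, 6) = 6 and divides |G| = 24.
Closing under the operation: H = {(0,0), (0,1), (2,0), (2,1), (4,0), (4,1), (6,0), (6,1), (8,0), (8,1), (10,0), (10,1)}, so |H| = 12.

12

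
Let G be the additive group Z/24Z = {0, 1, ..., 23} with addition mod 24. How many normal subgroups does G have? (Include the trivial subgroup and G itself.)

G is abelian, so every subgroup is normal.
G has 8 subgroups in total, hence 8 normal subgroups.

8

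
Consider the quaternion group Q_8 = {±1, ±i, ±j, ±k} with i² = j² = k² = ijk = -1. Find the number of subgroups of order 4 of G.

|G| = 8 and 4 | 8, so subgroups of order 4 are possible by Lagrange.
The subgroups of order 4 are: {1, -1, i, -i}; {1, -1, j, -j}; {1, -1, k, -k}.
So G has 3 subgroups of order 4.

3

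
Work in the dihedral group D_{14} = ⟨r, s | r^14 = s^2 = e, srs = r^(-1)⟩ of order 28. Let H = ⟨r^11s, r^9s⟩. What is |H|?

|⟨r^11s⟩| = 2 and |⟨r^9s⟩| = 2, so |H| is a multiple of lcm(2, 2) = 2 and divides |G| = 28.
Closing under the operation: H = {e, r^2, r^4, r^6, r^8, r^10, r^12, rs, r^3s, r^5s, r^7s, r^9s, r^11s, r^13s}, so |H| = 14.

14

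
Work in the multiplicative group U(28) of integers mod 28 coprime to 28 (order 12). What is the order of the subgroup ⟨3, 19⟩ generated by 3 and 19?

6

|⟨3⟩| = 6 and |⟨19⟩| = 6, so |H| is a multiple of lcm(6, 6) = 6 and divides |G| = 12.
Closing under the operation: H = {1, 3, 9, 19, 25, 27}, so |H| = 6.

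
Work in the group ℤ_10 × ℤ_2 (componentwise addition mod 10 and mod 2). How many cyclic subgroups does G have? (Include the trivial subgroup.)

8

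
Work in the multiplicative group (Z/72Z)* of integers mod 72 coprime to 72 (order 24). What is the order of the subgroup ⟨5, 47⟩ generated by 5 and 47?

12

|⟨5⟩| = 6 and |⟨47⟩| = 6, so |H| is a multiple of lcm(6, 6) = 6 and divides |G| = 24.
Closing under the operation: H = {1, 5, 19, 23, 25, 29, 43, 47, 49, 53, 67, 71}, so |H| = 12.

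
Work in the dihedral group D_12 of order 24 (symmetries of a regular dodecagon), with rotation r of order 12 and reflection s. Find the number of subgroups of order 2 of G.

13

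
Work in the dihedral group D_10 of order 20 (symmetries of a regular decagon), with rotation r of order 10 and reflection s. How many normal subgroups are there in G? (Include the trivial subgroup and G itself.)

G has 22 subgroups. Checking conjugation-invariance by order — order 1: 1/1 normal; order 2: 1/11 normal; order 4: 0/5 normal; order 5: 1/1 normal; order 10: 3/3 normal; order 20: 1/1 normal.
Total normal subgroups: 7.

7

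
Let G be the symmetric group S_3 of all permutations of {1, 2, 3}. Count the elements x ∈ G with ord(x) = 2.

3

The elements of order 2 are: (2 3), (1 2), (1 3).
That's 3.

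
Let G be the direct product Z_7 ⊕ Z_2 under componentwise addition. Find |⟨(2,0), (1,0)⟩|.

|⟨(2,0)⟩| = 7 and |⟨(1,0)⟩| = 7, so |H| is a multiple of lcm(7, 7) = 7 and divides |G| = 14.
Closing under the operation: H = {(0,0), (1,0), (2,0), (3,0), (4,0), (5,0), (6,0)}, so |H| = 7.

7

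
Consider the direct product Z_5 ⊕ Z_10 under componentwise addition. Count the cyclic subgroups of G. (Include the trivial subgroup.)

14

Group the elements of G by the cyclic subgroup they generate; each cyclic subgroup of order d accounts for φ(d) elements.
Cyclic subgroups by order — order 1: 1; order 2: 1; order 5: 6; order 10: 6.
Total: 14.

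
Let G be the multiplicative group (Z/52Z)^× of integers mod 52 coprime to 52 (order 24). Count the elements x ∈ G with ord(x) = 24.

0

No element of G has order 24 (even though 24 | 24).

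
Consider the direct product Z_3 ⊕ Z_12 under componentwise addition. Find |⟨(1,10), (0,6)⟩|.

6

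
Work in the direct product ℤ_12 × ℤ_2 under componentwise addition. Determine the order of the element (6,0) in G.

The order of (6,0) in Z_12 × Z_2 is lcm(ord(6) in Z_12, ord(0) in Z_2).
ord(6) = 2 and ord(0) = 1, so |⟨(6,0)⟩| = lcm(2, 1) = 2.

2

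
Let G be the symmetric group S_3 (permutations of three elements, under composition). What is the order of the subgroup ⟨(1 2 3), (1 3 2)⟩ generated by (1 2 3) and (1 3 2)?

|⟨(1 2 3)⟩| = 3 and |⟨(1 3 2)⟩| = 3, so |H| is a multiple of lcm(3, 3) = 3 and divides |G| = 6.
Closing under the operation: H = {e, (1 2 3), (1 3 2)}, so |H| = 3.

3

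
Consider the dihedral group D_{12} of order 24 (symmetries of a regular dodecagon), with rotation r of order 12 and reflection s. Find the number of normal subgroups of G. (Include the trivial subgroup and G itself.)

G has 34 subgroups. Checking conjugation-invariance by order — order 1: 1/1 normal; order 2: 1/13 normal; order 3: 1/1 normal; order 4: 1/7 normal; order 6: 1/5 normal; order 8: 0/3 normal; order 12: 3/3 normal; order 24: 1/1 normal.
Total normal subgroups: 9.

9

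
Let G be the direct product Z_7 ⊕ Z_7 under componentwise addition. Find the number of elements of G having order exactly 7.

An element (a,b) has order lcm(ord(a), ord(b)); count pairs with lcm equal to 7.
Enumerating gives 48 such elements.

48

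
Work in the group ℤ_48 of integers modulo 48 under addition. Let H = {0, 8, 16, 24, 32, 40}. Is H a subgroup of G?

Yes

|H| = 6 divides |G| = 48, consistent with Lagrange.
H contains the identity, every element's inverse is in H, and H is closed under +: it is a subgroup.
In fact H = ⟨8⟩.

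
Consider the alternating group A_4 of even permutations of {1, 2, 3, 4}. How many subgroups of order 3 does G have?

|G| = 12 and 3 | 12, so subgroups of order 3 are possible by Lagrange.
The subgroups of order 3 are: {e, (1 2 3), (1 3 2)}; {e, (1 2 4), (1 4 2)}; {e, (1 3 4), (1 4 3)}; {e, (2 3 4), (2 4 3)}.
So G has 4 subgroups of order 3.

4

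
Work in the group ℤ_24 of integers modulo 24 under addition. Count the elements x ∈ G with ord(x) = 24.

8

In a cyclic group of order 24, the number of elements of order d (for d | 24) is φ(d).
φ(24) = 8.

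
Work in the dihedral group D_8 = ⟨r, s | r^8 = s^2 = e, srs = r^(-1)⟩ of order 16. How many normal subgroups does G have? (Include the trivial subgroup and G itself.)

7

G has 19 subgroups. Checking conjugation-invariance by order — order 1: 1/1 normal; order 2: 1/9 normal; order 4: 1/5 normal; order 8: 3/3 normal; order 16: 1/1 normal.
Total normal subgroups: 7.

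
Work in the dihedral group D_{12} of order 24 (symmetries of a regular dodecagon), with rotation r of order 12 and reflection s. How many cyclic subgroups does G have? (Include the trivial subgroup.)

18

Group the elements of G by the cyclic subgroup they generate; each cyclic subgroup of order d accounts for φ(d) elements.
Cyclic subgroups by order — order 1: 1; order 2: 13; order 3: 1; order 4: 1; order 6: 1; order 12: 1.
Total: 18.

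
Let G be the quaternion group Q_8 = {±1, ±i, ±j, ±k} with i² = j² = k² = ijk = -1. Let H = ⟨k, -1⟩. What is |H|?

4

|⟨k⟩| = 4 and |⟨-1⟩| = 2, so |H| is a multiple of lcm(4, 2) = 4 and divides |G| = 8.
Closing under the operation: H = {1, -1, k, -k}, so |H| = 4.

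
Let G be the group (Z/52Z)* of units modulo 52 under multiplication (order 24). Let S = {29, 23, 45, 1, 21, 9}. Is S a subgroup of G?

No

21 ∈ S but its inverse 5 ∉ S, so S is not a subgroup.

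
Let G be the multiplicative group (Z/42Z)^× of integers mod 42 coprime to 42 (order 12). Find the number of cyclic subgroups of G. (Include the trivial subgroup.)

A cyclic subgroup of order d is generated by each of its φ(d) elements of order d, so the cyclic subgroups of order d number (#elements of order d)/φ(d).
Cyclic subgroups by order — order 1: 1; order 2: 3; order 3: 1; order 6: 3.
Total: 8.

8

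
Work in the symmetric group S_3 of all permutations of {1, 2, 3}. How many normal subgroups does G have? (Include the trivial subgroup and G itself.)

3

G has 6 subgroups. Checking conjugation-invariance by order — order 1: 1/1 normal; order 2: 0/3 normal; order 3: 1/1 normal; order 6: 1/1 normal.
Total normal subgroups: 3.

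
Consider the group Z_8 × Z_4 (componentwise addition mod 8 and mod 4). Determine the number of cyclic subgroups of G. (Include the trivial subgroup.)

14

Each element a generates a cyclic subgroup ⟨a⟩; distinct elements may generate the same one (a cyclic group of order d has φ(d) generators).
Cyclic subgroups by order — order 1: 1; order 2: 3; order 4: 6; order 8: 4.
Total: 14.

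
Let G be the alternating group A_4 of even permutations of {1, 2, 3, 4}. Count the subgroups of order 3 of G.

|G| = 12 and 3 | 12, so subgroups of order 3 are possible by Lagrange.
The subgroups of order 3 are: {e, (1 2 3), (1 3 2)}; {e, (1 2 4), (1 4 2)}; {e, (1 3 4), (1 4 3)}; {e, (2 3 4), (2 4 3)}.
So G has 4 subgroups of order 3.

4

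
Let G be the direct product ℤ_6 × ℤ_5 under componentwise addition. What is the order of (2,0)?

The order of (2,0) in Z_6 × Z_5 is lcm(ord(2) in Z_6, ord(0) in Z_5).
ord(2) = 3 and ord(0) = 1, so |⟨(2,0)⟩| = lcm(3, 1) = 3.

3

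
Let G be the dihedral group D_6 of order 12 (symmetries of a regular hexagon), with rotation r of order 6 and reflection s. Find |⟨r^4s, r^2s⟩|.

|⟨r^4s⟩| = 2 and |⟨r^2s⟩| = 2, so |H| is a multiple of lcm(2, 2) = 2 and divides |G| = 12.
Closing under the operation: H = {e, r^2, r^4, s, r^2s, r^4s}, so |H| = 6.

6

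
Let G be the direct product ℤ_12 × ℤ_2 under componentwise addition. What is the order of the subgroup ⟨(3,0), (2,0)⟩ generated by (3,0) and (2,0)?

|⟨(3,0)⟩| = 4 and |⟨(2,0)⟩| = 6, so |H| is a multiple of lcm(4, 6) = 12 and divides |G| = 24.
Closing under the operation: H = {(0,0), (1,0), (2,0), (3,0), (4,0), (5,0), (6,0), (7,0), (8,0), (9,0), (10,0), (11,0)}, so |H| = 12.

12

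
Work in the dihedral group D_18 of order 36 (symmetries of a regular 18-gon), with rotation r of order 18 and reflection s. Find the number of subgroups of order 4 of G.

|G| = 36 and 4 | 36, so subgroups of order 4 are possible by Lagrange.
The subgroups of order 4 are: {e, r^9, rs, r^10s}; {e, r^9, r^2s, r^11s}; {e, r^9, r^3s, r^12s}; {e, r^9, r^4s, r^13s}; … (9 in all).
So G has 9 subgroups of order 4.

9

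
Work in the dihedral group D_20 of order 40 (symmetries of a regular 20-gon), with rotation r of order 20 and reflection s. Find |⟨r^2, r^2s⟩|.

20

|⟨r^2⟩| = 10 and |⟨r^2s⟩| = 2, so |H| is a multiple of lcm(10, 2) = 10 and divides |G| = 40.
Closing under the operation: H = {e, r^2, r^4, r^6, r^8, r^10, r^12, r^14, r^16, r^18, s, r^2s, r^4s, r^6s, r^8s, r^10s, r^12s, r^14s, r^16s, r^18s}, so |H| = 20.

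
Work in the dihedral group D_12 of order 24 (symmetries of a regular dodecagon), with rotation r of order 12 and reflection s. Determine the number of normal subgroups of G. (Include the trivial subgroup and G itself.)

G has 34 subgroups. Checking conjugation-invariance by order — order 1: 1/1 normal; order 2: 1/13 normal; order 3: 1/1 normal; order 4: 1/7 normal; order 6: 1/5 normal; order 8: 0/3 normal; order 12: 3/3 normal; order 24: 1/1 normal.
Total normal subgroups: 9.

9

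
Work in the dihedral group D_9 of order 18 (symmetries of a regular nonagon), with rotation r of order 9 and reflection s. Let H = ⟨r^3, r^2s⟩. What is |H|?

6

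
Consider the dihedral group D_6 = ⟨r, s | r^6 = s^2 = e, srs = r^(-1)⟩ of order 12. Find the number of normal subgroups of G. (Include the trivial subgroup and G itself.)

7

G has 16 subgroups. Checking conjugation-invariance by order — order 1: 1/1 normal; order 2: 1/7 normal; order 3: 1/1 normal; order 4: 0/3 normal; order 6: 3/3 normal; order 12: 1/1 normal.
Total normal subgroups: 7.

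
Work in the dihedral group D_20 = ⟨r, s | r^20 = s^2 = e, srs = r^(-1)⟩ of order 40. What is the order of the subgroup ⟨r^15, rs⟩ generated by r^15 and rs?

|⟨r^15⟩| = 4 and |⟨rs⟩| = 2, so |H| is a multiple of lcm(4, 2) = 4 and divides |G| = 40.
Closing under the operation: H = {e, r^5, r^10, r^15, rs, r^6s, r^11s, r^16s}, so |H| = 8.

8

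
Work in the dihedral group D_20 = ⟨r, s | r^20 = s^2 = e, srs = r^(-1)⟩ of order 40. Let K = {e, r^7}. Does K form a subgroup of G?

No

r^7 ∈ K but its inverse r^13 ∉ K, so K is not a subgroup.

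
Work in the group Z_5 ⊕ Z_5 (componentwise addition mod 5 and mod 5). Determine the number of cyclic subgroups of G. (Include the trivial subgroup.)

7

Group the elements of G by the cyclic subgroup they generate; each cyclic subgroup of order d accounts for φ(d) elements.
Cyclic subgroups by order — order 1: 1; order 5: 6.
Total: 7.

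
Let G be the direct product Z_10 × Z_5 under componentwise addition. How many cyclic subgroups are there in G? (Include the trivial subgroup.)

14

A cyclic subgroup of order d is generated by each of its φ(d) elements of order d, so the cyclic subgroups of order d number (#elements of order d)/φ(d).
Cyclic subgroups by order — order 1: 1; order 2: 1; order 5: 6; order 10: 6.
Total: 14.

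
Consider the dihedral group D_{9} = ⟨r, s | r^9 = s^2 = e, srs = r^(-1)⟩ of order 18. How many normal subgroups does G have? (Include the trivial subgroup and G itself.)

4

G has 16 subgroups. Checking conjugation-invariance by order — order 1: 1/1 normal; order 2: 0/9 normal; order 3: 1/1 normal; order 6: 0/3 normal; order 9: 1/1 normal; order 18: 1/1 normal.
Total normal subgroups: 4.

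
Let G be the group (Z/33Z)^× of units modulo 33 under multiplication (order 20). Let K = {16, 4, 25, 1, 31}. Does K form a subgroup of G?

Yes

|K| = 5 divides |G| = 20, consistent with Lagrange.
K contains the identity, every element's inverse is in K, and K is closed under ·: it is a subgroup.
In fact K = ⟨16⟩.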